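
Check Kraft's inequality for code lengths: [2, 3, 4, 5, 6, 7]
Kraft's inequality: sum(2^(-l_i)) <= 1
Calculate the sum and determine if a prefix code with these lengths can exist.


Sum = 2^(-2) + 2^(-3) + 2^(-4) + 2^(-5) + 2^(-6) + 2^(-7)
    = 0.25 + 0.125 + 0.0625 + 0.03125 + 0.015625 + 0.0078125
    = 63/128 = 0.4921875
Since 0.4921875 <= 1, Kraft's inequality IS satisfied.
A prefix code with these lengths CAN exist.

Kraft sum = 0.4921875. Satisfied.


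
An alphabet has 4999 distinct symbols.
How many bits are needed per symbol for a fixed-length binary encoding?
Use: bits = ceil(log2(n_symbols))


log2(4999) = 12.2874
Bracket: 2^12 = 4096 < 4999 <= 2^13 = 8192
So ceil(log2(4999)) = 13

bits = ceil(log2(4999)) = ceil(12.2874) = 13 bits


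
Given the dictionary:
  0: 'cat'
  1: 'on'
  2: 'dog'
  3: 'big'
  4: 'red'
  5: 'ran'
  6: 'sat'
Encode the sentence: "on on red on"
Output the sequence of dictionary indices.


Look up each word in the dictionary:
  'on' -> 1
  'on' -> 1
  'red' -> 4
  'on' -> 1

Encoded: [1, 1, 4, 1]


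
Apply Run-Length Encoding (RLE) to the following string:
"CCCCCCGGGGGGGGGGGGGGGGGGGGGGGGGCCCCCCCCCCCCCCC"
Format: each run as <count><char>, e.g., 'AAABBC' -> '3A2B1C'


Scanning runs left to right:
  i=0: run of 'C' x 6 -> '6C'
  i=6: run of 'G' x 25 -> '25G'
  i=31: run of 'C' x 15 -> '15C'

RLE = 6C25G15C


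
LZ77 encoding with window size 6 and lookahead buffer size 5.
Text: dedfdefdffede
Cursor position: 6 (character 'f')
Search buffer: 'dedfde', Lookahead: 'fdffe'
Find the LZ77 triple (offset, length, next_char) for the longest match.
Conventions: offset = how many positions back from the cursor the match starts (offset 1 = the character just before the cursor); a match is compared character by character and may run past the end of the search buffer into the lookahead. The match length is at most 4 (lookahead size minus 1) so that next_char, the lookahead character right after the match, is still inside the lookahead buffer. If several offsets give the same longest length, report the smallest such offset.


Try each offset into the search buffer:
  offset=1 (pos 5, char 'e'): match length 0
  offset=2 (pos 4, char 'd'): match length 0
  offset=3 (pos 3, char 'f'): match length 2
  offset=4 (pos 2, char 'd'): match length 0
  offset=5 (pos 1, char 'e'): match length 0
  offset=6 (pos 0, char 'd'): match length 0
Longest match has length 2 at offset 3.
next_char = character at position 6 + 2 = 8 -> 'f'

Best match: offset=3, length=2 (matching 'fd' starting at position 3)
LZ77 triple: (3, 2, 'f')


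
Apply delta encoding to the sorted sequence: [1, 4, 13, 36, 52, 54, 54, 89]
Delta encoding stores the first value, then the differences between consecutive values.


First value: 1
Deltas:
  4 - 1 = 3
  13 - 4 = 9
  36 - 13 = 23
  52 - 36 = 16
  54 - 52 = 2
  54 - 54 = 0
  89 - 54 = 35


Delta encoded: [1, 3, 9, 23, 16, 2, 0, 35]


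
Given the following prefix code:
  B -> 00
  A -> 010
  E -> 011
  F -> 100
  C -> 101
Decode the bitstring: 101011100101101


Decoding step by step:
Bits 101 -> C
Bits 011 -> E
Bits 100 -> F
Bits 101 -> C
Bits 101 -> C


Decoded message: CEFCC


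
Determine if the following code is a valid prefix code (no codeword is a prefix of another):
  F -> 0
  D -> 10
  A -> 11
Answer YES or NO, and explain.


Checking each pair (does one codeword prefix another?):
  F='0' vs D='10': no prefix
  F='0' vs A='11': no prefix
  D='10' vs F='0': no prefix
  D='10' vs A='11': no prefix
  A='11' vs F='0': no prefix
  A='11' vs D='10': no prefix
No violation found over all pairs.

YES -- this is a valid prefix code. No codeword is a prefix of any other codeword.


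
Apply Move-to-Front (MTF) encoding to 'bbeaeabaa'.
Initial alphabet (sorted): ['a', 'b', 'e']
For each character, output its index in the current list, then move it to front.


MTF encoding:
'b': index 1 in ['a', 'b', 'e'] -> ['b', 'a', 'e']
'b': index 0 in ['b', 'a', 'e'] -> ['b', 'a', 'e']
'e': index 2 in ['b', 'a', 'e'] -> ['e', 'b', 'a']
'a': index 2 in ['e', 'b', 'a'] -> ['a', 'e', 'b']
'e': index 1 in ['a', 'e', 'b'] -> ['e', 'a', 'b']
'a': index 1 in ['e', 'a', 'b'] -> ['a', 'e', 'b']
'b': index 2 in ['a', 'e', 'b'] -> ['b', 'a', 'e']
'a': index 1 in ['b', 'a', 'e'] -> ['a', 'b', 'e']
'a': index 0 in ['a', 'b', 'e'] -> ['a', 'b', 'e']


Output: [1, 0, 2, 2, 1, 1, 2, 1, 0]


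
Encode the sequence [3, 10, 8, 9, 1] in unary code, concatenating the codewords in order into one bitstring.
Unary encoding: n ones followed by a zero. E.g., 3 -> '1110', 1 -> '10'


Encode each number as n ones followed by a terminating 0:
  3 -> 1110 (4 bits)
  10 -> 11111111110 (11 bits)
  8 -> 111111110 (9 bits)
  9 -> 1111111110 (10 bits)
  1 -> 10 (2 bits)
Total length = 4 + 11 + 9 + 10 + 2 = 36 bits.

Unary([3, 10, 8, 9, 1]) = 111011111111110111111110111111111010 (36 bits)


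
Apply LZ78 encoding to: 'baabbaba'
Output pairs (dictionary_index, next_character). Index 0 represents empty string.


LZ78 encoding steps:
Dictionary: {0: ''}
Step 1: w='' (idx 0), next='b' -> output (0, 'b'), add 'b' as idx 1
Step 2: w='' (idx 0), next='a' -> output (0, 'a'), add 'a' as idx 2
Step 3: w='a' (idx 2), next='b' -> output (2, 'b'), add 'ab' as idx 3
Step 4: w='b' (idx 1), next='a' -> output (1, 'a'), add 'ba' as idx 4
Step 5: w='ba' (idx 4), end of input -> output (4, '')


Encoded: [(0, 'b'), (0, 'a'), (2, 'b'), (1, 'a'), (4, '')]


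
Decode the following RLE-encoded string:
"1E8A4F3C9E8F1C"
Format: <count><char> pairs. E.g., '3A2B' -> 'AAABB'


Expanding each <count><char> pair:
  1E -> 'E'
  8A -> 'AAAAAAAA'
  4F -> 'FFFF'
  3C -> 'CCC'
  9E -> 'EEEEEEEEE'
  8F -> 'FFFFFFFF'
  1C -> 'C'

Decoded = EAAAAAAAAFFFFCCCEEEEEEEEEFFFFFFFFC


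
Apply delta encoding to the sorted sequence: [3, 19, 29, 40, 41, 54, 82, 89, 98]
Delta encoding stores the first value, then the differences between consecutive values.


First value: 3
Deltas:
  19 - 3 = 16
  29 - 19 = 10
  40 - 29 = 11
  41 - 40 = 1
  54 - 41 = 13
  82 - 54 = 28
  89 - 82 = 7
  98 - 89 = 9


Delta encoded: [3, 16, 10, 11, 1, 13, 28, 7, 9]


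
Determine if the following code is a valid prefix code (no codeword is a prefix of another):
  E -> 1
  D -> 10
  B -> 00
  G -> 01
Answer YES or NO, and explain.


Checking each pair (does one codeword prefix another?):
  E='1' vs D='10': prefix -- VIOLATION

NO -- this is NOT a valid prefix code. E (1) is a prefix of D (10).


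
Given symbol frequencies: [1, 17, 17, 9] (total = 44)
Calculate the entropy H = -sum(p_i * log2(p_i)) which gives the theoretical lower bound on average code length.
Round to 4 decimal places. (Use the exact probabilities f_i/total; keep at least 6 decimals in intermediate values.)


Per-symbol terms -p_i * log2(p_i) with p_i = f_i/44:
  p = 1/44 = 0.022727: log2(p) = -5.459432, -p*log2(p) = 0.124078
  p = 17/44 = 0.386364: log2(p) = -1.371969, -p*log2(p) = 0.530079
  p = 17/44 = 0.386364: log2(p) = -1.371969, -p*log2(p) = 0.530079
  p = 9/44 = 0.204545: log2(p) = -2.289507, -p*log2(p) = 0.468308
H = 0.124078 + 0.530079 + 0.530079 + 0.468308 = 1.652544

H = 1.6525 bits/symbol


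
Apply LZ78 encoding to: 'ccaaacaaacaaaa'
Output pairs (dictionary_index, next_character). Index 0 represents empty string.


LZ78 encoding steps:
Dictionary: {0: ''}
Step 1: w='' (idx 0), next='c' -> output (0, 'c'), add 'c' as idx 1
Step 2: w='c' (idx 1), next='a' -> output (1, 'a'), add 'ca' as idx 2
Step 3: w='' (idx 0), next='a' -> output (0, 'a'), add 'a' as idx 3
Step 4: w='a' (idx 3), next='c' -> output (3, 'c'), add 'ac' as idx 4
Step 5: w='a' (idx 3), next='a' -> output (3, 'a'), add 'aa' as idx 5
Step 6: w='ac' (idx 4), next='a' -> output (4, 'a'), add 'aca' as idx 6
Step 7: w='aa' (idx 5), next='a' -> output (5, 'a'), add 'aaa' as idx 7


Encoded: [(0, 'c'), (1, 'a'), (0, 'a'), (3, 'c'), (3, 'a'), (4, 'a'), (5, 'a')]


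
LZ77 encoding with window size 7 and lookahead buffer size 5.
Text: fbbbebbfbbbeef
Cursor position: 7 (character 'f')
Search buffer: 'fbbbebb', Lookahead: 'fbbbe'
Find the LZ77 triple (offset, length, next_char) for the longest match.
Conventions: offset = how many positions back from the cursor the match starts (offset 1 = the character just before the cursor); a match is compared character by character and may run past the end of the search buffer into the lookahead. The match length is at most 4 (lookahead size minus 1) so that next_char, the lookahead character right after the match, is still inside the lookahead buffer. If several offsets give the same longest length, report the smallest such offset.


Try each offset into the search buffer:
  offset=1 (pos 6, char 'b'): match length 0
  offset=2 (pos 5, char 'b'): match length 0
  offset=3 (pos 4, char 'e'): match length 0
  offset=4 (pos 3, char 'b'): match length 0
  offset=5 (pos 2, char 'b'): match length 0
  offset=6 (pos 1, char 'b'): match length 0
  offset=7 (pos 0, char 'f'): match length 4
Longest match has length 4 at offset 7.
next_char = character at position 7 + 4 = 11 -> 'e'

Best match: offset=7, length=4 (matching 'fbbb' starting at position 0)
LZ77 triple: (7, 4, 'e')


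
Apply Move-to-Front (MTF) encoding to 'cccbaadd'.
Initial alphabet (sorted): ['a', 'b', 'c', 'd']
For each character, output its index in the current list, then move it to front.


MTF encoding:
'c': index 2 in ['a', 'b', 'c', 'd'] -> ['c', 'a', 'b', 'd']
'c': index 0 in ['c', 'a', 'b', 'd'] -> ['c', 'a', 'b', 'd']
'c': index 0 in ['c', 'a', 'b', 'd'] -> ['c', 'a', 'b', 'd']
'b': index 2 in ['c', 'a', 'b', 'd'] -> ['b', 'c', 'a', 'd']
'a': index 2 in ['b', 'c', 'a', 'd'] -> ['a', 'b', 'c', 'd']
'a': index 0 in ['a', 'b', 'c', 'd'] -> ['a', 'b', 'c', 'd']
'd': index 3 in ['a', 'b', 'c', 'd'] -> ['d', 'a', 'b', 'c']
'd': index 0 in ['d', 'a', 'b', 'c'] -> ['d', 'a', 'b', 'c']


Output: [2, 0, 0, 2, 2, 0, 3, 0]


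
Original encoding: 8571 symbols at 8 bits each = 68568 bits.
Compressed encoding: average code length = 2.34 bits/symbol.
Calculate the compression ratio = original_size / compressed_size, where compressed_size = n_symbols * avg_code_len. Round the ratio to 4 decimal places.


original_size = n_symbols * orig_bits = 8571 * 8 = 68568 bits
compressed_size = n_symbols * avg_code_len = 8571 * 2.34 = 20056.14 bits
ratio = original_size / compressed_size = 68568 / 20056.14 = 3.4188

Compression ratio = 3.4188


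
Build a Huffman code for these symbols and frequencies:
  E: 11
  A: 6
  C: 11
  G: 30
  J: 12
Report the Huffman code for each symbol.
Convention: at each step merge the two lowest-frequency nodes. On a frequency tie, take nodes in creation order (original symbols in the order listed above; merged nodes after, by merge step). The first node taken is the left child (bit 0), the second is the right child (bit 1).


Huffman tree construction:
Step 1: Merge A(6) + E(11) = 17
Step 2: Merge C(11) + J(12) = 23
Step 3: Merge (A+E)(17) + (C+J)(23) = 40
Step 4: Merge G(30) + ((A+E)+(C+J))(40) = 70
Read each symbol's code off the tree from the root (left child = 0, right child = 1).

Codes:
  E: 101 (length 3)
  A: 100 (length 3)
  C: 110 (length 3)
  G: 0 (length 1)
  J: 111 (length 3)
Average code length: 150/70 = 2.1429 bits/symbol


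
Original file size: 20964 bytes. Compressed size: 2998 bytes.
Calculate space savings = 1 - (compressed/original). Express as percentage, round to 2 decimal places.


ratio = compressed/original = 2998/20964 = 0.143007
savings = 1 - ratio = 1 - 0.143007 = 0.856993
as a percentage: 0.856993 * 100 = 85.7%

Space savings = 1 - 2998/20964 = 85.7%


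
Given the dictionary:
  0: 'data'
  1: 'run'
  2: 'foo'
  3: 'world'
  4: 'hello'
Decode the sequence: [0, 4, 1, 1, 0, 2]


Look up each index in the dictionary:
  0 -> 'data'
  4 -> 'hello'
  1 -> 'run'
  1 -> 'run'
  0 -> 'data'
  2 -> 'foo'

Decoded: "data hello run run data foo"


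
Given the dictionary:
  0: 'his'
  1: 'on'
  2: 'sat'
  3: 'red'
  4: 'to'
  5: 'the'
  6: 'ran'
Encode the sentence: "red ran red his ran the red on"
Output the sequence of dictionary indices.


Look up each word in the dictionary:
  'red' -> 3
  'ran' -> 6
  'red' -> 3
  'his' -> 0
  'ran' -> 6
  'the' -> 5
  'red' -> 3
  'on' -> 1

Encoded: [3, 6, 3, 0, 6, 5, 3, 1]


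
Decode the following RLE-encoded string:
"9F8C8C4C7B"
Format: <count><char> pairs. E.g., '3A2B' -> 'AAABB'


Expanding each <count><char> pair:
  9F -> 'FFFFFFFFF'
  8C -> 'CCCCCCCC'
  8C -> 'CCCCCCCC'
  4C -> 'CCCC'
  7B -> 'BBBBBBB'

Decoded = FFFFFFFFFCCCCCCCCCCCCCCCCCCCCBBBBBBB


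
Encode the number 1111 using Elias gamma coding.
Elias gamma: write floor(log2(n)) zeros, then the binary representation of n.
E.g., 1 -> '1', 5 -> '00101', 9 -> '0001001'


num_bits = floor(log2(1111)) + 1 = 11
leading_zeros = num_bits - 1 = 10
binary(1111) = 10001010111

Elias gamma(1111) = '0000000000' + '10001010111' = 000000000010001010111 (21 bits)


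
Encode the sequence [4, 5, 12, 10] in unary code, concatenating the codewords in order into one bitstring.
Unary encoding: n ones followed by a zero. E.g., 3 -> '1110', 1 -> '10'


Encode each number as n ones followed by a terminating 0:
  4 -> 11110 (5 bits)
  5 -> 111110 (6 bits)
  12 -> 1111111111110 (13 bits)
  10 -> 11111111110 (11 bits)
Total length = 5 + 6 + 13 + 11 = 35 bits.

Unary([4, 5, 12, 10]) = 11110111110111111111111011111111110 (35 bits)


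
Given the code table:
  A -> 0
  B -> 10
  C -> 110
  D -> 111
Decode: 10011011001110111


Decoding:
10 -> B
0 -> A
110 -> C
110 -> C
0 -> A
111 -> D
0 -> A
111 -> D


Result: BACCADAD


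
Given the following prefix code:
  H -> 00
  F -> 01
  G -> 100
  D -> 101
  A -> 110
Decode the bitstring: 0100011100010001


Decoding step by step:
Bits 01 -> F
Bits 00 -> H
Bits 01 -> F
Bits 110 -> A
Bits 00 -> H
Bits 100 -> G
Bits 01 -> F


Decoded message: FHFAHGF


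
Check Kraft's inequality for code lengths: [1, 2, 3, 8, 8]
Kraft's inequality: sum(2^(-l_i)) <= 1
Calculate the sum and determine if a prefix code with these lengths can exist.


Sum = 2^(-1) + 2^(-2) + 2^(-3) + 2^(-8) + 2^(-8)
    = 0.5 + 0.25 + 0.125 + 0.00390625 + 0.00390625
    = 226/256 = 0.8828125
Since 0.8828125 <= 1, Kraft's inequality IS satisfied.
A prefix code with these lengths CAN exist.

Kraft sum = 0.8828125. Satisfied.


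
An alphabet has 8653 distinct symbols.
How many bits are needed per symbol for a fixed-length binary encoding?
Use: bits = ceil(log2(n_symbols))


log2(8653) = 13.079
Bracket: 2^13 = 8192 < 8653 <= 2^14 = 16384
So ceil(log2(8653)) = 14

bits = ceil(log2(8653)) = ceil(13.079) = 14 bits


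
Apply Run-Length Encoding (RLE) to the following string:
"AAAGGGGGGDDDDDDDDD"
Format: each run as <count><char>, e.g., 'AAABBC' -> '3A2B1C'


Scanning runs left to right:
  i=0: run of 'A' x 3 -> '3A'
  i=3: run of 'G' x 6 -> '6G'
  i=9: run of 'D' x 9 -> '9D'

RLE = 3A6G9D


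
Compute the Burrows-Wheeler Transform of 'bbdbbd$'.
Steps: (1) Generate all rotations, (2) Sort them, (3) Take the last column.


Rotations (sorted):
  0: $bbdbbd -> last char: d
  1: bbd$bbd -> last char: d
  2: bbdbbd$ -> last char: $
  3: bd$bbdb -> last char: b
  4: bdbbd$b -> last char: b
  5: d$bbdbb -> last char: b
  6: dbbd$bb -> last char: b


BWT = dd$bbbb


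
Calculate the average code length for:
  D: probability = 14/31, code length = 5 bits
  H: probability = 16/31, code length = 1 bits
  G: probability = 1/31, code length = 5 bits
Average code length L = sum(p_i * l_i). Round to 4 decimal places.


Weighted contributions p_i * l_i:
  D: (14/31) * 5 = 70/31
  H: (16/31) * 1 = 16/31
  G: (1/31) * 5 = 5/31
Sum = (70 + 16 + 5)/31 = 91/31

L = 91/31 = 2.9355 bits/symbol


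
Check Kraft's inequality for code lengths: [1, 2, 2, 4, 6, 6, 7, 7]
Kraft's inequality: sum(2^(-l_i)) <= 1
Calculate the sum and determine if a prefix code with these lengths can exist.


Sum = 2^(-1) + 2^(-2) + 2^(-2) + 2^(-4) + 2^(-6) + 2^(-6) + 2^(-7) + 2^(-7)
    = 0.5 + 0.25 + 0.25 + 0.0625 + 0.015625 + 0.015625 + 0.0078125 + 0.0078125
    = 142/128 = 1.109375
Since 1.109375 > 1, Kraft's inequality is NOT satisfied.
A prefix code with these lengths CANNOT exist.

Kraft sum = 1.109375. Not satisfied.


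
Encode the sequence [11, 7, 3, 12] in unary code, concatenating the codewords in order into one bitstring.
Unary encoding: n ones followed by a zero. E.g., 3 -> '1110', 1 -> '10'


Encode each number as n ones followed by a terminating 0:
  11 -> 111111111110 (12 bits)
  7 -> 11111110 (8 bits)
  3 -> 1110 (4 bits)
  12 -> 1111111111110 (13 bits)
Total length = 12 + 8 + 4 + 13 = 37 bits.

Unary([11, 7, 3, 12]) = 1111111111101111111011101111111111110 (37 bits)


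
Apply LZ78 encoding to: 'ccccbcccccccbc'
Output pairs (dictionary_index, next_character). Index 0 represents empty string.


LZ78 encoding steps:
Dictionary: {0: ''}
Step 1: w='' (idx 0), next='c' -> output (0, 'c'), add 'c' as idx 1
Step 2: w='c' (idx 1), next='c' -> output (1, 'c'), add 'cc' as idx 2
Step 3: w='c' (idx 1), next='b' -> output (1, 'b'), add 'cb' as idx 3
Step 4: w='cc' (idx 2), next='c' -> output (2, 'c'), add 'ccc' as idx 4
Step 5: w='ccc' (idx 4), next='c' -> output (4, 'c'), add 'cccc' as idx 5
Step 6: w='' (idx 0), next='b' -> output (0, 'b'), add 'b' as idx 6
Step 7: w='c' (idx 1), end of input -> output (1, '')


Encoded: [(0, 'c'), (1, 'c'), (1, 'b'), (2, 'c'), (4, 'c'), (0, 'b'), (1, '')]


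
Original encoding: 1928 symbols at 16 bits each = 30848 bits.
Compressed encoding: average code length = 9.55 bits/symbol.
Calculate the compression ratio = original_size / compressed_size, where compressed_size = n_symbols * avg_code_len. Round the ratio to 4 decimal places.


original_size = n_symbols * orig_bits = 1928 * 16 = 30848 bits
compressed_size = n_symbols * avg_code_len = 1928 * 9.55 = 18412.4 bits
ratio = original_size / compressed_size = 30848 / 18412.4 = 1.6754

Compression ratio = 1.6754


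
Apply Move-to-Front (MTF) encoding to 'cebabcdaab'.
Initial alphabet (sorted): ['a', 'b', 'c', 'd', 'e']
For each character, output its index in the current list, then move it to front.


MTF encoding:
'c': index 2 in ['a', 'b', 'c', 'd', 'e'] -> ['c', 'a', 'b', 'd', 'e']
'e': index 4 in ['c', 'a', 'b', 'd', 'e'] -> ['e', 'c', 'a', 'b', 'd']
'b': index 3 in ['e', 'c', 'a', 'b', 'd'] -> ['b', 'e', 'c', 'a', 'd']
'a': index 3 in ['b', 'e', 'c', 'a', 'd'] -> ['a', 'b', 'e', 'c', 'd']
'b': index 1 in ['a', 'b', 'e', 'c', 'd'] -> ['b', 'a', 'e', 'c', 'd']
'c': index 3 in ['b', 'a', 'e', 'c', 'd'] -> ['c', 'b', 'a', 'e', 'd']
'd': index 4 in ['c', 'b', 'a', 'e', 'd'] -> ['d', 'c', 'b', 'a', 'e']
'a': index 3 in ['d', 'c', 'b', 'a', 'e'] -> ['a', 'd', 'c', 'b', 'e']
'a': index 0 in ['a', 'd', 'c', 'b', 'e'] -> ['a', 'd', 'c', 'b', 'e']
'b': index 3 in ['a', 'd', 'c', 'b', 'e'] -> ['b', 'a', 'd', 'c', 'e']


Output: [2, 4, 3, 3, 1, 3, 4, 3, 0, 3]


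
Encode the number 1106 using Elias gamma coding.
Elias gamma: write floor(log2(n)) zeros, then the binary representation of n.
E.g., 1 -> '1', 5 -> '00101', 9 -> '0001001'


num_bits = floor(log2(1106)) + 1 = 11
leading_zeros = num_bits - 1 = 10
binary(1106) = 10001010010

Elias gamma(1106) = '0000000000' + '10001010010' = 000000000010001010010 (21 bits)


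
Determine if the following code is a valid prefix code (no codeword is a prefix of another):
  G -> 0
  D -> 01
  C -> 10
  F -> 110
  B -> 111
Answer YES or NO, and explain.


Checking each pair (does one codeword prefix another?):
  G='0' vs D='01': prefix -- VIOLATION

NO -- this is NOT a valid prefix code. G (0) is a prefix of D (01).


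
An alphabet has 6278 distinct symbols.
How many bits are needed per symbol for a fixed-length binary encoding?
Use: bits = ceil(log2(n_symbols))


log2(6278) = 12.6161
Bracket: 2^12 = 4096 < 6278 <= 2^13 = 8192
So ceil(log2(6278)) = 13

bits = ceil(log2(6278)) = ceil(12.6161) = 13 bits


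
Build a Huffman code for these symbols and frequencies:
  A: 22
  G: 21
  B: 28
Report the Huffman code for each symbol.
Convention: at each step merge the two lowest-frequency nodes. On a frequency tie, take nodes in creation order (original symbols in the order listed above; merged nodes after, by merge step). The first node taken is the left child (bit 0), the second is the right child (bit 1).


Huffman tree construction:
Step 1: Merge G(21) + A(22) = 43
Step 2: Merge B(28) + (G+A)(43) = 71
Read each symbol's code off the tree from the root (left child = 0, right child = 1).

Codes:
  A: 11 (length 2)
  G: 10 (length 2)
  B: 0 (length 1)
Average code length: 114/71 = 1.6056 bits/symbol


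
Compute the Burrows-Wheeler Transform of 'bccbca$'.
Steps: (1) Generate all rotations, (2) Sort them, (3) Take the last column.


Rotations (sorted):
  0: $bccbca -> last char: a
  1: a$bccbc -> last char: c
  2: bca$bcc -> last char: c
  3: bccbca$ -> last char: $
  4: ca$bccb -> last char: b
  5: cbca$bc -> last char: c
  6: ccbca$b -> last char: b


BWT = acc$bcb


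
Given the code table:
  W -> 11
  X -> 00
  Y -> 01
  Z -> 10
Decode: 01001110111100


Decoding:
01 -> Y
00 -> X
11 -> W
10 -> Z
11 -> W
11 -> W
00 -> X


Result: YXWZWWX


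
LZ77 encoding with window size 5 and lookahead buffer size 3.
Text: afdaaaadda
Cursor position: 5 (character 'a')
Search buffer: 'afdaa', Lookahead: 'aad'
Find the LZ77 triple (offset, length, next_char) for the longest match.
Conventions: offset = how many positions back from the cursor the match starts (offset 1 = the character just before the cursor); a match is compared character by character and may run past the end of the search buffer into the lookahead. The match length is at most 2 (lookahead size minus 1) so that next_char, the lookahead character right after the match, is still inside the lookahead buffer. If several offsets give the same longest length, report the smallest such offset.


Try each offset into the search buffer:
  offset=1 (pos 4, char 'a'): match length 2
  offset=2 (pos 3, char 'a'): match length 2
  offset=3 (pos 2, char 'd'): match length 0
  offset=4 (pos 1, char 'f'): match length 0
  offset=5 (pos 0, char 'a'): match length 1
Longest match has length 2, found at offsets 1, 2; take the smallest, offset 1.
next_char = character at position 5 + 2 = 7 -> 'd'

Best match: offset=1, length=2 (matching 'aa' starting at position 4)
LZ77 triple: (1, 2, 'd')


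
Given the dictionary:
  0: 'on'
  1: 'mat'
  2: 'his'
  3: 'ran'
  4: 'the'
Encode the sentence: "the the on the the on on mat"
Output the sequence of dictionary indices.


Look up each word in the dictionary:
  'the' -> 4
  'the' -> 4
  'on' -> 0
  'the' -> 4
  'the' -> 4
  'on' -> 0
  'on' -> 0
  'mat' -> 1

Encoded: [4, 4, 0, 4, 4, 0, 0, 1]


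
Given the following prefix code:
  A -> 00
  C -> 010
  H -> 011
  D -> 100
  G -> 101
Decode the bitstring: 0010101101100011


Decoding step by step:
Bits 00 -> A
Bits 101 -> G
Bits 011 -> H
Bits 011 -> H
Bits 00 -> A
Bits 011 -> H


Decoded message: AGHHAH


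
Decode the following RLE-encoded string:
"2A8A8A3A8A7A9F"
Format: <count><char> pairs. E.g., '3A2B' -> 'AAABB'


Expanding each <count><char> pair:
  2A -> 'AA'
  8A -> 'AAAAAAAA'
  8A -> 'AAAAAAAA'
  3A -> 'AAA'
  8A -> 'AAAAAAAA'
  7A -> 'AAAAAAA'
  9F -> 'FFFFFFFFF'

Decoded = AAAAAAAAAAAAAAAAAAAAAAAAAAAAAAAAAAAAFFFFFFFFF


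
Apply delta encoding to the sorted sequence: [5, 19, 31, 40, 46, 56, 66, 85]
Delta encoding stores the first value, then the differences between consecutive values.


First value: 5
Deltas:
  19 - 5 = 14
  31 - 19 = 12
  40 - 31 = 9
  46 - 40 = 6
  56 - 46 = 10
  66 - 56 = 10
  85 - 66 = 19


Delta encoded: [5, 14, 12, 9, 6, 10, 10, 19]


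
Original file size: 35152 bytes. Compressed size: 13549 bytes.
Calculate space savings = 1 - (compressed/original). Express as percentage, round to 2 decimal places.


ratio = compressed/original = 13549/35152 = 0.38544
savings = 1 - ratio = 1 - 0.38544 = 0.61456
as a percentage: 0.61456 * 100 = 61.46%

Space savings = 1 - 13549/35152 = 61.46%


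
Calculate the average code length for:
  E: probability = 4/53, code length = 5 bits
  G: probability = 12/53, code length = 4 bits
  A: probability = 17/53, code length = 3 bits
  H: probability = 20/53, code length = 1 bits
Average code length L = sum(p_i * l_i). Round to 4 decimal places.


Weighted contributions p_i * l_i:
  E: (4/53) * 5 = 20/53
  G: (12/53) * 4 = 48/53
  A: (17/53) * 3 = 51/53
  H: (20/53) * 1 = 20/53
Sum = (20 + 48 + 51 + 20)/53 = 139/53

L = 139/53 = 2.6226 bits/symbol


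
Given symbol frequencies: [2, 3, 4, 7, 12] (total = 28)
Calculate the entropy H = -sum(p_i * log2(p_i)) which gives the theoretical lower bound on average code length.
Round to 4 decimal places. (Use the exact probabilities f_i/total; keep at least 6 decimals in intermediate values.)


Per-symbol terms -p_i * log2(p_i) with p_i = f_i/28:
  p = 2/28 = 0.071429: log2(p) = -3.807355, -p*log2(p) = 0.271954
  p = 3/28 = 0.107143: log2(p) = -3.222392, -p*log2(p) = 0.345256
  p = 4/28 = 0.142857: log2(p) = -2.807355, -p*log2(p) = 0.401051
  p = 7/28 = 0.250000: log2(p) = -2.000000, -p*log2(p) = 0.500000
  p = 12/28 = 0.428571: log2(p) = -1.222392, -p*log2(p) = 0.523882
H = 0.271954 + 0.345256 + 0.401051 + 0.500000 + 0.523882 = 2.042143

H = 2.0421 bits/symbol


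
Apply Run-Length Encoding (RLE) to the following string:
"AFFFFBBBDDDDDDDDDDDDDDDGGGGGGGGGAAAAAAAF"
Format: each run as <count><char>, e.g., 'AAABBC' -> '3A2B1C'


Scanning runs left to right:
  i=0: run of 'A' x 1 -> '1A'
  i=1: run of 'F' x 4 -> '4F'
  i=5: run of 'B' x 3 -> '3B'
  i=8: run of 'D' x 15 -> '15D'
  i=23: run of 'G' x 9 -> '9G'
  i=32: run of 'A' x 7 -> '7A'
  i=39: run of 'F' x 1 -> '1F'

RLE = 1A4F3B15D9G7A1F


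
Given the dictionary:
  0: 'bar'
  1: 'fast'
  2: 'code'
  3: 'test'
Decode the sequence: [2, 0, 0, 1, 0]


Look up each index in the dictionary:
  2 -> 'code'
  0 -> 'bar'
  0 -> 'bar'
  1 -> 'fast'
  0 -> 'bar'

Decoded: "code bar bar fast bar"


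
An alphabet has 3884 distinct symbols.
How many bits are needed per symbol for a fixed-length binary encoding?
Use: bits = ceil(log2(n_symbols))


log2(3884) = 11.9233
Bracket: 2^11 = 2048 < 3884 <= 2^12 = 4096
So ceil(log2(3884)) = 12

bits = ceil(log2(3884)) = ceil(11.9233) = 12 bits


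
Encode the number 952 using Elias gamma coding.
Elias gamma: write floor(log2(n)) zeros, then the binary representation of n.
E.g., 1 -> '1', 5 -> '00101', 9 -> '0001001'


num_bits = floor(log2(952)) + 1 = 10
leading_zeros = num_bits - 1 = 9
binary(952) = 1110111000

Elias gamma(952) = '000000000' + '1110111000' = 0000000001110111000 (19 bits)


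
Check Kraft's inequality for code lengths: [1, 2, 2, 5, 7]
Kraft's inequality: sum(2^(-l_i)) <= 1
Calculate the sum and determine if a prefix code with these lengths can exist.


Sum = 2^(-1) + 2^(-2) + 2^(-2) + 2^(-5) + 2^(-7)
    = 0.5 + 0.25 + 0.25 + 0.03125 + 0.0078125
    = 133/128 = 1.0390625
Since 1.0390625 > 1, Kraft's inequality is NOT satisfied.
A prefix code with these lengths CANNOT exist.

Kraft sum = 1.0390625. Not satisfied.


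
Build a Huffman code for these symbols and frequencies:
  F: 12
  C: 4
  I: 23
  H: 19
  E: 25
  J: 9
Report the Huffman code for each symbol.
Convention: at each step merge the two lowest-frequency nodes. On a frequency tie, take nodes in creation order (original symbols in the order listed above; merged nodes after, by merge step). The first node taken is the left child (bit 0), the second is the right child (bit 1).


Huffman tree construction:
Step 1: Merge C(4) + J(9) = 13
Step 2: Merge F(12) + (C+J)(13) = 25
Step 3: Merge H(19) + I(23) = 42
Step 4: Merge E(25) + (F+(C+J))(25) = 50
Step 5: Merge (H+I)(42) + (E+(F+(C+J)))(50) = 92
Read each symbol's code off the tree from the root (left child = 0, right child = 1).

Codes:
  F: 110 (length 3)
  C: 1110 (length 4)
  I: 01 (length 2)
  H: 00 (length 2)
  E: 10 (length 2)
  J: 1111 (length 4)
Average code length: 222/92 = 2.4130 bits/symbol


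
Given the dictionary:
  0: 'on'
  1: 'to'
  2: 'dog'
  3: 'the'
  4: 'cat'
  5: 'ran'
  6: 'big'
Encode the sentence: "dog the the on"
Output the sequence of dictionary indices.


Look up each word in the dictionary:
  'dog' -> 2
  'the' -> 3
  'the' -> 3
  'on' -> 0

Encoded: [2, 3, 3, 0]


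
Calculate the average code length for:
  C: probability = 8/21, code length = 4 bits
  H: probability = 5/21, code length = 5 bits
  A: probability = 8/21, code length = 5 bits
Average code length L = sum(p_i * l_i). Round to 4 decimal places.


Weighted contributions p_i * l_i:
  C: (8/21) * 4 = 32/21
  H: (5/21) * 5 = 25/21
  A: (8/21) * 5 = 40/21
Sum = (32 + 25 + 40)/21 = 97/21

L = 97/21 = 4.6190 bits/symbol


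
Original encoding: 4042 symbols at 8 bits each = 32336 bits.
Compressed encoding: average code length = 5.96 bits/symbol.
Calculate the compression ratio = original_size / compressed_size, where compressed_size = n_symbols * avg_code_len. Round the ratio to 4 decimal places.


original_size = n_symbols * orig_bits = 4042 * 8 = 32336 bits
compressed_size = n_symbols * avg_code_len = 4042 * 5.96 = 24090.32 bits
ratio = original_size / compressed_size = 32336 / 24090.32 = 1.3423

Compression ratio = 1.3423


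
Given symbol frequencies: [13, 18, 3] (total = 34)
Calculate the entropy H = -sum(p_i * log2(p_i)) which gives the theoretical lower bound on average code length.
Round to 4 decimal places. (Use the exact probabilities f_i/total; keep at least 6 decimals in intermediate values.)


Per-symbol terms -p_i * log2(p_i) with p_i = f_i/34:
  p = 13/34 = 0.382353: log2(p) = -1.387023, -p*log2(p) = 0.530332
  p = 18/34 = 0.529412: log2(p) = -0.917538, -p*log2(p) = 0.485755
  p = 3/34 = 0.088235: log2(p) = -3.502500, -p*log2(p) = 0.309044
H = 0.530332 + 0.485755 + 0.309044 = 1.325131

H = 1.3251 bits/symbol


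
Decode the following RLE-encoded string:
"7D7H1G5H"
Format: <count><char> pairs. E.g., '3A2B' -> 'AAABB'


Expanding each <count><char> pair:
  7D -> 'DDDDDDD'
  7H -> 'HHHHHHH'
  1G -> 'G'
  5H -> 'HHHHH'

Decoded = DDDDDDDHHHHHHHGHHHHH


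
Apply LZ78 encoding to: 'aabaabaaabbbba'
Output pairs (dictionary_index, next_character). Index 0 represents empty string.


LZ78 encoding steps:
Dictionary: {0: ''}
Step 1: w='' (idx 0), next='a' -> output (0, 'a'), add 'a' as idx 1
Step 2: w='a' (idx 1), next='b' -> output (1, 'b'), add 'ab' as idx 2
Step 3: w='a' (idx 1), next='a' -> output (1, 'a'), add 'aa' as idx 3
Step 4: w='' (idx 0), next='b' -> output (0, 'b'), add 'b' as idx 4
Step 5: w='aa' (idx 3), next='a' -> output (3, 'a'), add 'aaa' as idx 5
Step 6: w='b' (idx 4), next='b' -> output (4, 'b'), add 'bb' as idx 6
Step 7: w='bb' (idx 6), next='a' -> output (6, 'a'), add 'bba' as idx 7


Encoded: [(0, 'a'), (1, 'b'), (1, 'a'), (0, 'b'), (3, 'a'), (4, 'b'), (6, 'a')]


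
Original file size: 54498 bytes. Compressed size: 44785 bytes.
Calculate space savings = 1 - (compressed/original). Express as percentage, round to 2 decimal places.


ratio = compressed/original = 44785/54498 = 0.821773
savings = 1 - ratio = 1 - 0.821773 = 0.178227
as a percentage: 0.178227 * 100 = 17.82%

Space savings = 1 - 44785/54498 = 17.82%


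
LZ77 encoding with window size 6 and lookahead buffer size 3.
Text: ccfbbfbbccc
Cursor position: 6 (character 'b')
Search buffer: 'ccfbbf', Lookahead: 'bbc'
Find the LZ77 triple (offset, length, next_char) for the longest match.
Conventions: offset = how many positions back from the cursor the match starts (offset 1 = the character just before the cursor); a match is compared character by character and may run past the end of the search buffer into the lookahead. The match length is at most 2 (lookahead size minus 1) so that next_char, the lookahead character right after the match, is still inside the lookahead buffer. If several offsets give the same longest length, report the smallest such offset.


Try each offset into the search buffer:
  offset=1 (pos 5, char 'f'): match length 0
  offset=2 (pos 4, char 'b'): match length 1
  offset=3 (pos 3, char 'b'): match length 2
  offset=4 (pos 2, char 'f'): match length 0
  offset=5 (pos 1, char 'c'): match length 0
  offset=6 (pos 0, char 'c'): match length 0
Longest match has length 2 at offset 3.
next_char = character at position 6 + 2 = 8 -> 'c'

Best match: offset=3, length=2 (matching 'bb' starting at position 3)
LZ77 triple: (3, 2, 'c')


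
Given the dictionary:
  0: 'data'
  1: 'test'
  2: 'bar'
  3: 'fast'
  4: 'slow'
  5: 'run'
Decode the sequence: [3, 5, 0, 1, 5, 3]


Look up each index in the dictionary:
  3 -> 'fast'
  5 -> 'run'
  0 -> 'data'
  1 -> 'test'
  5 -> 'run'
  3 -> 'fast'

Decoded: "fast run data test run fast"


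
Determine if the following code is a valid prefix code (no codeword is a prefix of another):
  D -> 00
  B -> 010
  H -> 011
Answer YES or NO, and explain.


Checking each pair (does one codeword prefix another?):
  D='00' vs B='010': no prefix
  D='00' vs H='011': no prefix
  B='010' vs D='00': no prefix
  B='010' vs H='011': no prefix
  H='011' vs D='00': no prefix
  H='011' vs B='010': no prefix
No violation found over all pairs.

YES -- this is a valid prefix code. No codeword is a prefix of any other codeword.


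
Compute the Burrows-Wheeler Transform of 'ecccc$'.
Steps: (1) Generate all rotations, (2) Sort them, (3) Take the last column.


Rotations (sorted):
  0: $ecccc -> last char: c
  1: c$eccc -> last char: c
  2: cc$ecc -> last char: c
  3: ccc$ec -> last char: c
  4: cccc$e -> last char: e
  5: ecccc$ -> last char: $


BWT = cccce$


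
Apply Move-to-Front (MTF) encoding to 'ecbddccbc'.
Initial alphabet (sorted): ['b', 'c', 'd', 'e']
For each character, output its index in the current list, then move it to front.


MTF encoding:
'e': index 3 in ['b', 'c', 'd', 'e'] -> ['e', 'b', 'c', 'd']
'c': index 2 in ['e', 'b', 'c', 'd'] -> ['c', 'e', 'b', 'd']
'b': index 2 in ['c', 'e', 'b', 'd'] -> ['b', 'c', 'e', 'd']
'd': index 3 in ['b', 'c', 'e', 'd'] -> ['d', 'b', 'c', 'e']
'd': index 0 in ['d', 'b', 'c', 'e'] -> ['d', 'b', 'c', 'e']
'c': index 2 in ['d', 'b', 'c', 'e'] -> ['c', 'd', 'b', 'e']
'c': index 0 in ['c', 'd', 'b', 'e'] -> ['c', 'd', 'b', 'e']
'b': index 2 in ['c', 'd', 'b', 'e'] -> ['b', 'c', 'd', 'e']
'c': index 1 in ['b', 'c', 'd', 'e'] -> ['c', 'b', 'd', 'e']


Output: [3, 2, 2, 3, 0, 2, 0, 2, 1]


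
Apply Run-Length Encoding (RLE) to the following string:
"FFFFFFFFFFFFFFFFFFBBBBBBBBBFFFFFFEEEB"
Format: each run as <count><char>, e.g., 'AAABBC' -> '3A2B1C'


Scanning runs left to right:
  i=0: run of 'F' x 18 -> '18F'
  i=18: run of 'B' x 9 -> '9B'
  i=27: run of 'F' x 6 -> '6F'
  i=33: run of 'E' x 3 -> '3E'
  i=36: run of 'B' x 1 -> '1B'

RLE = 18F9B6F3E1B


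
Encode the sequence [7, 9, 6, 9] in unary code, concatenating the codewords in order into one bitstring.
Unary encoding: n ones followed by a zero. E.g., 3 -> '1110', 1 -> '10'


Encode each number as n ones followed by a terminating 0:
  7 -> 11111110 (8 bits)
  9 -> 1111111110 (10 bits)
  6 -> 1111110 (7 bits)
  9 -> 1111111110 (10 bits)
Total length = 8 + 10 + 7 + 10 = 35 bits.

Unary([7, 9, 6, 9]) = 11111110111111111011111101111111110 (35 bits)


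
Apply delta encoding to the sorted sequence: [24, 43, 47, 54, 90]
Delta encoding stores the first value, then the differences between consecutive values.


First value: 24
Deltas:
  43 - 24 = 19
  47 - 43 = 4
  54 - 47 = 7
  90 - 54 = 36


Delta encoded: [24, 19, 4, 7, 36]


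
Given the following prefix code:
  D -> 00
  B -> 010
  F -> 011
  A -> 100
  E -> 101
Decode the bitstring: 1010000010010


Decoding step by step:
Bits 101 -> E
Bits 00 -> D
Bits 00 -> D
Bits 010 -> B
Bits 010 -> B


Decoded message: EDDBB


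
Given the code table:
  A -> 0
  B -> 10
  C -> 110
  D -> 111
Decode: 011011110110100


Decoding:
0 -> A
110 -> C
111 -> D
10 -> B
110 -> C
10 -> B
0 -> A


Result: ACDBCBA


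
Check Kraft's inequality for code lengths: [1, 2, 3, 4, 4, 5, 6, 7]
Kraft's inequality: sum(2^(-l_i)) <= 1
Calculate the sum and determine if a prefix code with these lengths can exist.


Sum = 2^(-1) + 2^(-2) + 2^(-3) + 2^(-4) + 2^(-4) + 2^(-5) + 2^(-6) + 2^(-7)
    = 0.5 + 0.25 + 0.125 + 0.0625 + 0.0625 + 0.03125 + 0.015625 + 0.0078125
    = 135/128 = 1.0546875
Since 1.0546875 > 1, Kraft's inequality is NOT satisfied.
A prefix code with these lengths CANNOT exist.

Kraft sum = 1.0546875. Not satisfied.


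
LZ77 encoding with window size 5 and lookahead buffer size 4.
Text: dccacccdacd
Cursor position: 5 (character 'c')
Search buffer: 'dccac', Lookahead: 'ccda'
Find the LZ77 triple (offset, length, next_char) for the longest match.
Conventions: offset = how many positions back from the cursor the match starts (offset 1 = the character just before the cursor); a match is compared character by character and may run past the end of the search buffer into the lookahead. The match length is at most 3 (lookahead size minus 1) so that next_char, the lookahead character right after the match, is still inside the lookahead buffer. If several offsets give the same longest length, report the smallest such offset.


Try each offset into the search buffer:
  offset=1 (pos 4, char 'c'): match length 2
  offset=2 (pos 3, char 'a'): match length 0
  offset=3 (pos 2, char 'c'): match length 1
  offset=4 (pos 1, char 'c'): match length 2
  offset=5 (pos 0, char 'd'): match length 0
Longest match has length 2, found at offsets 1, 4; take the smallest, offset 1.
next_char = character at position 5 + 2 = 7 -> 'd'

Best match: offset=1, length=2 (matching 'cc' starting at position 4)
LZ77 triple: (1, 2, 'd')


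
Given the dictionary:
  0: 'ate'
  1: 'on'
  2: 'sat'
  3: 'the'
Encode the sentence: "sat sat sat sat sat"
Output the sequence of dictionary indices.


Look up each word in the dictionary:
  'sat' -> 2
  'sat' -> 2
  'sat' -> 2
  'sat' -> 2
  'sat' -> 2

Encoded: [2, 2, 2, 2, 2]


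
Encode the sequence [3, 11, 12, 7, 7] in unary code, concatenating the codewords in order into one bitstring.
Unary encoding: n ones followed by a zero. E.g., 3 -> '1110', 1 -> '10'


Encode each number as n ones followed by a terminating 0:
  3 -> 1110 (4 bits)
  11 -> 111111111110 (12 bits)
  12 -> 1111111111110 (13 bits)
  7 -> 11111110 (8 bits)
  7 -> 11111110 (8 bits)
Total length = 4 + 12 + 13 + 8 + 8 = 45 bits.

Unary([3, 11, 12, 7, 7]) = 111011111111111011111111111101111111011111110 (45 bits)


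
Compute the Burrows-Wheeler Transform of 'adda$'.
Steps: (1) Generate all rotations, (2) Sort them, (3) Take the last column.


Rotations (sorted):
  0: $adda -> last char: a
  1: a$add -> last char: d
  2: adda$ -> last char: $
  3: da$ad -> last char: d
  4: dda$a -> last char: a


BWT = ad$da


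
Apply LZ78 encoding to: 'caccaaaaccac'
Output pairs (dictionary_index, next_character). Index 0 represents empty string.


LZ78 encoding steps:
Dictionary: {0: ''}
Step 1: w='' (idx 0), next='c' -> output (0, 'c'), add 'c' as idx 1
Step 2: w='' (idx 0), next='a' -> output (0, 'a'), add 'a' as idx 2
Step 3: w='c' (idx 1), next='c' -> output (1, 'c'), add 'cc' as idx 3
Step 4: w='a' (idx 2), next='a' -> output (2, 'a'), add 'aa' as idx 4
Step 5: w='aa' (idx 4), next='c' -> output (4, 'c'), add 'aac' as idx 5
Step 6: w='c' (idx 1), next='a' -> output (1, 'a'), add 'ca' as idx 6
Step 7: w='c' (idx 1), end of input -> output (1, '')


Encoded: [(0, 'c'), (0, 'a'), (1, 'c'), (2, 'a'), (4, 'c'), (1, 'a'), (1, '')]


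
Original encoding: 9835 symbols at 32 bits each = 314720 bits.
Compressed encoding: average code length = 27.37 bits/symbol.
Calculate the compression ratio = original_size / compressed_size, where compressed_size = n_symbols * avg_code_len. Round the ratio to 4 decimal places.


original_size = n_symbols * orig_bits = 9835 * 32 = 314720 bits
compressed_size = n_symbols * avg_code_len = 9835 * 27.37 = 269183.95 bits
ratio = original_size / compressed_size = 314720 / 269183.95 = 1.1692

Compression ratio = 1.1692


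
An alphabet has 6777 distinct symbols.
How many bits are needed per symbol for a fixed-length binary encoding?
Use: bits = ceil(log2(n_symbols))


log2(6777) = 12.7264
Bracket: 2^12 = 4096 < 6777 <= 2^13 = 8192
So ceil(log2(6777)) = 13

bits = ceil(log2(6777)) = ceil(12.7264) = 13 bits
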